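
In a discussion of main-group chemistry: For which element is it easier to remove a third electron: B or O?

B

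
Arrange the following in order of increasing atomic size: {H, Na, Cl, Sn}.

H is in period 1, group 1; Na is in period 3, group 1; Cl is in period 3, group 17; Sn is in period 5, group 14.
Across a period the added protons contract the valence shell; down a group each new principal shell makes the atom larger.
Neither a single period nor a single group — weigh both effects.
Cl > H: period and group pull opposite ways; the down-group shift dominates (99 vs 32 pm).
Sn > Cl: relative to Cl, both the across-period and down-group shifts push Sn's atomic radius up.
Na > Sn: the two effects oppose for this pair; the across-period effect wins (155 vs 140 pm).
Approximate values (pm): H 32, Na 155, Cl 99, Sn 140.
So from smallest to largest: H < Cl < Sn < Na.

H < Cl < Sn < Na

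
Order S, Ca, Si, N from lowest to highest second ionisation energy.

Ca < Si < S < N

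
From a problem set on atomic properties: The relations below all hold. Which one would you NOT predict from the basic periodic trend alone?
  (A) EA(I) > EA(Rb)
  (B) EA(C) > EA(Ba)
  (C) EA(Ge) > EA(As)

(C)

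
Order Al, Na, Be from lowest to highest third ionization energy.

Al < Na < Be

After 2 electrons have been removed, what remains? Al²⁺ still has 1 valence electron; Na²⁺ is already 1 electron into the core; Be²⁺ is the bare [He] core.
Core electrons are held far more tightly than valence electrons, so Na and Be top the IE_3 order.
Tabulated IE_3 (kJ/mol): Al 2745, Na 6910, Be 14849.
So the third ionization energies run Al < Na < Be.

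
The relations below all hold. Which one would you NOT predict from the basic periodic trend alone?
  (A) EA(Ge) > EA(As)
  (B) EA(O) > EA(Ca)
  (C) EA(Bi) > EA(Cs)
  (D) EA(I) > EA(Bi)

The general trend: electron affinity increases across a period and decreases down a group.
(A) Ge (period 4, group 14) vs As (period 4, group 15): the stated order contradicts the simple trend.
(B) O (period 2, group 16) vs Ca (period 4, group 2): the stated order agrees with the simple trend.
(C) Bi (period 6, group 15) vs Cs (period 6, group 1): the stated order agrees with the simple trend.
(D) I (period 5, group 17) vs Bi (period 6, group 15): the stated order agrees with the simple trend.
The exception is (A): adding an electron to As's half-filled 4p³ is unfavourable, so Ge (4p²) has the more exothermic EA.

(A)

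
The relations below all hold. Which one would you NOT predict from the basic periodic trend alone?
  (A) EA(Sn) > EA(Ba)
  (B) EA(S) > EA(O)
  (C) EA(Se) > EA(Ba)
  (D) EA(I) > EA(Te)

The general trend: electron affinity increases across a period and decreases down a group.
(A) Sn (period 5, group 14) vs Ba (period 6, group 2): the stated order agrees with the simple trend.
(B) S (period 3, group 16) vs O (period 2, group 16): the stated order contradicts the simple trend.
(C) Se (period 4, group 16) vs Ba (period 6, group 2): the stated order agrees with the simple trend.
(D) I (period 5, group 17) vs Te (period 5, group 16): the stated order agrees with the simple trend.
The exception is (B): the compact 2p subshell of O repels the added electron more than S's larger 3p does.

(B)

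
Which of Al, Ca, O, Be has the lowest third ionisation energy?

Consider each +2 ion: Al²⁺ still has 1 valence electron; Ca²⁺ is the bare [Ar] core; O²⁺ still has 4 valence electrons; Be²⁺ is the bare [He] core.
Usually core removal costs more than valence removal, but here the competition is close: a tightly held n=2 valence electron can cost more to remove than an n=3 core electron, so the actual values have to decide it.
Valence configurations: Al²⁺ [Ne]3s¹, O²⁺ [He]2s²2p².
Tabulated IE_3 (kJ/mol): Al 2745, Ca 4912, O 5300, Be 14849.
Hence IE_3: Al < Ca < O < Be.

Al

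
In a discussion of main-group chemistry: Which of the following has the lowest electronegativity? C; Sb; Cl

Sb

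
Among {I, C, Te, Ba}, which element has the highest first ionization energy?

C

C is in period 2, group 14; Te is in period 5, group 16; I is in period 5, group 17; Ba is in period 6, group 2.
First ionization energy rises across a period (greater Z_eff holds electrons more tightly) and falls down a group (valence electrons are farther from the nucleus).
These span different periods and groups, so the two trends combine.
Te > Ba: both effects reinforce here, so Te is clearly the higher of the two.
I > Te: I lies to the right of Te in period 5, so the across-period effect alone puts I higher.
C > I: the two effects oppose for this pair; the down-group effect wins (1086 vs 1008 kJ/mol).
For reference (kJ/mol): C 1086, Te 869, I 1008, Ba 503.
The highest first ionization energy among these belongs to C.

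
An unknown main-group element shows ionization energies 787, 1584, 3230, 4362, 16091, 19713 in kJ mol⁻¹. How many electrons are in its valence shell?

4

Look for the largest jump between consecutive ionization energies: IE5/IE4 ≈ 3.7, far larger than any earlier ratio.
That jump marks the point where a core electron is being removed. So the atom has 4 valence electrons.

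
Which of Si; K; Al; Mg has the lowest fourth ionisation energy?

Si

IE_4 is the cost of taking one more electron from the +3 cation: Si³⁺ still has 1 valence electron; K³⁺ is already 2 electrons into the core; Al³⁺ is the bare [Ne] core; Mg³⁺ is already 1 electron into the core.
Breaking into a closed-shell core is much more expensive than removing a leftover valence electron — K, Mg and Al have the largest IE_4 here.
The numbers (kJ/mol): Si 4356, K 5877, Al 11577, Mg 10543.
So the fourth ionization energies run Si < K < Mg < Al.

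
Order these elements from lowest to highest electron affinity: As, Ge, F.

As < Ge < F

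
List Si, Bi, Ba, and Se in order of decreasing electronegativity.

Se > Bi > Si > Ba

Si is in period 3, group 14; Se is in period 4, group 16; Ba is in period 6, group 2; Bi is in period 6, group 15.
Electronegativity increases across a period and decreases down a group, tracking effective nuclear charge and atomic size.
Here both period and group differ, so the two effects have to be weighed against each other.
Si > Ba: both effects reinforce here, so Si is clearly the higher of the two.
Bi > Si: the two effects oppose for this pair; the across-period effect wins (2.02 vs 1.90).
Se > Bi: relative to Bi, both the across-period and down-group shifts push Se's electronegativity up.
For reference (Pauling): Si 1.90, Se 2.55, Ba 0.89, Bi 2.02.
So from highest to lowest: Se > Bi > Si > Ba.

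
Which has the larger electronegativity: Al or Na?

Al

Na is in period 3, group 1; Al is in period 3, group 13.
Smaller atoms with higher effective nuclear charge are more electronegative.
All lie in period 3, so electronegativity increases left to right.
So Al has the larger electronegativity (Al > Na).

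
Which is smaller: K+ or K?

Forming K+ removes 1 electron from K. Fewer electrons for the same nuclear charge means less shielding and a higher Z_eff on the remaining electrons, and for main-group metals the entire outer shell is lost.
A cation is smaller than its parent atom: K+ < K.

K+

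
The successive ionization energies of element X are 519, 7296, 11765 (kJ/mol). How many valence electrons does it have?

1

Look for the largest jump between consecutive ionization energies: IE2/IE1 ≈ 14.1, far larger than any earlier ratio.
That jump marks the point where a core electron is being removed. So the atom has 1 valence electron.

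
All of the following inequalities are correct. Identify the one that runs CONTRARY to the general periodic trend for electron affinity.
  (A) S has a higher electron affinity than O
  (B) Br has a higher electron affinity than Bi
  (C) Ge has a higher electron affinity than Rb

The general trend: electron affinity increases across a period and decreases down a group.
(A) S (period 3, group 16) vs O (period 2, group 16): the stated order contradicts the simple trend.
(B) Br (period 4, group 17) vs Bi (period 6, group 15): the stated order agrees with the simple trend.
(C) Ge (period 4, group 14) vs Rb (period 5, group 1): the stated order agrees with the simple trend.
The exception is (A): the compact 2p subshell of O repels the added electron more than S's larger 3p does.

(A)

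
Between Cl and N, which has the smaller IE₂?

The second ionization energy removes an electron from the +1 ion. For each element: Cl⁺ still has 6 valence electrons; N⁺ still has 4 valence electrons.
All are still removing valence electrons, so compare the +1 ions as you would atoms: IE_2 generally rises across a period (higher Z_eff) and falls down a group (larger shell), subject to the usual subshell exceptions.
Valence configurations: Cl⁺ [Ne]3s²3p⁴, N⁺ [He]2s²2p².
The numbers (kJ/mol): Cl 2298, N 2856.
Hence IE_2: Cl < N.

Cl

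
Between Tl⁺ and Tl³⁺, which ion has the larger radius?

Both ions have Z = 81 protons, but Tl³⁺ has lost more electrons, so its remaining electrons feel a larger effective nuclear charge per electron and are pulled in more tightly.
Higher positive charge → smaller ion, so Tl⁺ > Tl³⁺.

Tl⁺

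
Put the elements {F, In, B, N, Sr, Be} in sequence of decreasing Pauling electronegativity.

F > N > B > In > Be > Sr

Be is in period 2, group 2; B is in period 2, group 13; N is in period 2, group 15; F is in period 2, group 17; Sr is in period 5, group 2; In is in period 5, group 13.
Atoms toward the upper right of the periodic table pull bonding electrons most strongly.
Neither a single period nor a single group — weigh both effects.
Be > Sr: they share group 2; the group trend gives Be the larger value.
In > Be: the two effects oppose for this pair; the across-period effect wins (1.78 vs 1.57).
B > In: B sits above In in group 13, so the down-group effect alone puts B higher.
N > B: both are in period 2; the period trend gives N the larger value.
F > N: both are in period 2; the period trend gives F the larger value.
Approximate values (Pauling): Be 1.57, B 2.04, N 3.04, F 3.98, Sr 0.95, In 1.78.
So from highest to lowest: F > N > B > In > Be > Sr.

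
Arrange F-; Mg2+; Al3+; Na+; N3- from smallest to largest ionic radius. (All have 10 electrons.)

All of these have 10 electrons, so size is governed by nuclear charge alone: the more protons, the stronger the pull on the same electron cloud, and the smaller the ion.
Nuclear charges: Al3+ (Z=13), Mg2+ (Z=12), Na+ (Z=11), F- (Z=9), N3- (Z=7).
Smallest to largest: Al3+ < Mg2+ < Na+ < F- < N3-.

Al3+, Mg2+, Na+, F-, N3-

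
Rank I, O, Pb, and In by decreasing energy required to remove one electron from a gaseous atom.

O > I > Pb > In

O is in period 2, group 16; In is in period 5, group 13; I is in period 5, group 17; Pb is in period 6, group 14.
Across a period the outer electron is held more tightly (higher IE₁); down a group it sits in a higher shell, more shielded, and comes off more easily.
Neither a single period nor a single group — weigh both effects.
Pb > In: the two effects oppose for this pair; the across-period effect wins (716 vs 558 kJ/mol).
I > Pb: both effects reinforce here, so I is clearly the higher of the two.
O > I: period and group pull opposite ways; the down-group shift dominates (1314 vs 1008 kJ/mol).
Approximate values (kJ/mol): O 1314, In 558, I 1008, Pb 716.
So from highest to lowest: O > I > Pb > In.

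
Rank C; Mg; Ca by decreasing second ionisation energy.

C > Mg > Ca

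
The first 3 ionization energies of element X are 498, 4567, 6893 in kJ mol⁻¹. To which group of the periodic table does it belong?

Look for the largest jump between consecutive ionization energies: IE2/IE1 ≈ 9.2, far larger than any earlier ratio.
That jump marks the point where a core electron is being removed. So the atom has 1 valence electron.
A main-group element with 1 valence electron is in group 1.

Group 1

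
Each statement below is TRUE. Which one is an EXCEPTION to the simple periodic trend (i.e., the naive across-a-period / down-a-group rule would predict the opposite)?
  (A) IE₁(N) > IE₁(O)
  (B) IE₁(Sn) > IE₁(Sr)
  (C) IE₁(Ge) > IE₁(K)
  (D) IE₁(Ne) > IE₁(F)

(A)

The general trend: first ionization energy increases across a period and decreases down a group.
(A) N (period 2, group 15) vs O (period 2, group 16): the stated order contradicts the simple trend.
(B) Sn (period 5, group 14) vs Sr (period 5, group 2): the stated order agrees with the simple trend.
(C) Ge (period 4, group 14) vs K (period 4, group 1): the stated order agrees with the simple trend.
(D) Ne (period 2, group 18) vs F (period 2, group 17): the stated order agrees with the simple trend.
The exception is (A): pairing an electron in O's 2p⁴ costs repulsion energy, so O ionizes more easily than half-filled N (2p³).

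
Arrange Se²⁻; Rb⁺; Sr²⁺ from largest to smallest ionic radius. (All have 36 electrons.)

All of these have 36 electrons, so size is governed by nuclear charge alone: the more protons, the stronger the pull on the same electron cloud, and the smaller the ion.
Nuclear charges: Sr²⁺ (Z=38), Rb⁺ (Z=37), Se²⁻ (Z=34).
Largest to smallest: Se²⁻ > Rb⁺ > Sr²⁺.

Se²⁻ > Rb⁺ > Sr²⁺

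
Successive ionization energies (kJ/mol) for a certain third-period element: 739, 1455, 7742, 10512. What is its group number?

Group 2

Look for the largest jump between consecutive ionization energies: IE3/IE2 ≈ 5.3, far larger than any earlier ratio.
That jump marks the point where a core electron is being removed. So the atom has 2 valence electrons.
A main-group element with 2 valence electrons is in group 2.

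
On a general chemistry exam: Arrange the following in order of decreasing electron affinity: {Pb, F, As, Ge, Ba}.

F > Ge > As > Pb > Ba

Electron affinity generally becomes more exothermic across a period toward the halogens and less exothermic down a group.
Here both period and group differ, so the two effects have to be weighed against each other.
Pb > Ba: Pb lies to the right of Ba in period 6, so the across-period effect alone puts Pb higher.
As > Pb: both effects reinforce here, so As is clearly the higher of the two.
Ge > As: this pair runs against the simple trend — see the exception note.
F > Ge: relative to Ge, both the across-period and down-group shifts push F's electron affinity up.
Note the exception: Ge has a higher electron affinity than As, contrary to the simple trend — adding an electron to As's half-filled 4p³ is unfavourable, so Ge (4p²) has the more exothermic EA.
Approximate values (kJ/mol): F 328, Ge 119, As 78, Ba 14, Pb 35.
So from highest to lowest: F > Ge > As > Pb > Ba.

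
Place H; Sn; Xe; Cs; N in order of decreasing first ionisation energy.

N > H > Xe > Sn > Cs

H is in period 1, group 1; N is in period 2, group 15; Sn is in period 5, group 14; Xe is in period 5, group 18; Cs is in period 6, group 1.
Across a period the outer electron is held more tightly (higher IE₁); down a group it sits in a higher shell, more shielded, and comes off more easily.
Neither a single period nor a single group — weigh both effects.
Sn > Cs: relative to Cs, both the across-period and down-group shifts push Sn's first ionization energy up.
Xe > Sn: Xe lies to the right of Sn in period 5, so the across-period effect alone puts Xe higher.
H > Xe: period and group pull opposite ways; the down-group shift dominates (1312 vs 1170 kJ/mol).
N > H: the two effects oppose for this pair; the across-period effect wins (1402 vs 1312 kJ/mol).
Tabulated first ionization energy (kJ/mol): H 1312, N 1402, Sn 709, Xe 1170, Cs 376.
So from highest to lowest: N > H > Xe > Sn > Cs.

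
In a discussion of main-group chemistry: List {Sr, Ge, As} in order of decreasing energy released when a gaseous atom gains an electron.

Ge > As > Sr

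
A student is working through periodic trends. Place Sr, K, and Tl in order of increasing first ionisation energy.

K < Sr < Tl

K is in period 4, group 1; Sr is in period 5, group 2; Tl is in period 6, group 13.
Removing the outermost electron gets harder across a period and easier down a group.
These sit on a diagonal, where the across-period and down-group effects partly cancel.
Sr > K: the two effects oppose for this pair; the across-period effect wins (550 vs 419 kJ/mol).
Tl > Sr: the two effects oppose for this pair; the across-period effect wins (589 vs 550 kJ/mol).
Approximate values (kJ/mol): K 419, Sr 550, Tl 589.
So from lowest to highest: K < Sr < Tl.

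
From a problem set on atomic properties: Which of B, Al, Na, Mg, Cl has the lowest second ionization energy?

IE_2 is the cost of taking one more electron from the +1 cation: B⁺ still has 2 valence electrons; Al⁺ still has 2 valence electrons; Na⁺ is the bare [Ne] core; Mg⁺ still has 1 valence electron; Cl⁺ still has 6 valence electrons.
Core electrons are held far more tightly than valence electrons, so Na tops the IE_2 order.
Valence configurations: B⁺ [He]2s², Al⁺ [Ne]3s², Mg⁺ [Ne]3s¹, Cl⁺ [Ne]3s²3p⁴.
Tabulated IE_2 (kJ/mol): B 2427, Al 1817, Na 4562, Mg 1451, Cl 2298.
Hence IE_2: Mg < Al < Cl < B < Na.

Mg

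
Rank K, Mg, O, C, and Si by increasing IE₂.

Mg < Si < C < K < O

Consider each +1 ion: K⁺ is the bare [Ar] core; Mg⁺ still has 1 valence electron; O⁺ still has 5 valence electrons; C⁺ still has 3 valence electrons; Si⁺ still has 3 valence electrons.
Usually core removal costs more than valence removal, but here the competition is close: a tightly held n=2 valence electron can cost more to remove than an n=3 core electron, so the actual values have to decide it.
Valence configurations: Mg⁺ [Ne]3s¹, O⁺ [He]2s²2p³, C⁺ [He]2s²2p¹, Si⁺ [Ne]3s²3p¹.
Approximate IE_2 values (kJ/mol): K 3052, Mg 1451, O 3388, C 2353, Si 1577.
Overall IE_2 order: Mg < Si < C < K < O.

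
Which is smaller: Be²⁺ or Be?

Forming Be²⁺ removes 2 electrons from Be. Fewer electrons for the same nuclear charge means less shielding and a higher Z_eff on the remaining electrons, and for main-group metals the entire outer shell is lost.
A cation is smaller than its parent atom: Be²⁺ < Be.

Be²⁺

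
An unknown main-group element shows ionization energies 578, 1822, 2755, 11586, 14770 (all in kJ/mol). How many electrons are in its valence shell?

Look for the largest jump between consecutive ionization energies: IE4/IE3 ≈ 4.2, far larger than any earlier ratio.
That jump marks the point where a core electron is being removed. So the atom has 3 valence electrons.

3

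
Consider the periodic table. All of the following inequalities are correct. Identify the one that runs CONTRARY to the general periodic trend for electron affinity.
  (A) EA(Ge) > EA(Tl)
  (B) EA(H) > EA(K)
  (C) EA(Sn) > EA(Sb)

(C)

The general trend: electron affinity increases across a period and decreases down a group.
(A) Ge (period 4, group 14) vs Tl (period 6, group 13): the stated order agrees with the simple trend.
(B) H (period 1, group 1) vs K (period 4, group 1): the stated order agrees with the simple trend.
(C) Sn (period 5, group 14) vs Sb (period 5, group 15): the stated order contradicts the simple trend.
The exception is (C): adding an electron to Sb's half-filled 5p³ is unfavourable, so Sn has the more exothermic EA.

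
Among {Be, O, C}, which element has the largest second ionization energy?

O

The second ionization energy removes an electron from the +1 ion. For each element: Be⁺ still has 1 valence electron; O⁺ still has 5 valence electrons; C⁺ still has 3 valence electrons.
All are still removing valence electrons, so compare the +1 ions as you would atoms: IE_2 generally rises across a period (higher Z_eff) and falls down a group (larger shell), subject to the usual subshell exceptions.
Valence configurations: Be⁺ [He]2s¹, O⁺ [He]2s²2p³, C⁺ [He]2s²2p¹.
The numbers (kJ/mol): Be 1757, O 3388, C 2353.
Hence IE_2: Be < C < O.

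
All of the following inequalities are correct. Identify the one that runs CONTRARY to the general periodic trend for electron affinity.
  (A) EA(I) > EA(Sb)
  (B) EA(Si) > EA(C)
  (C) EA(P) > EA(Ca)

The general trend: electron affinity increases across a period and decreases down a group.
(A) I (period 5, group 17) vs Sb (period 5, group 15): the stated order agrees with the simple trend.
(B) Si (period 3, group 14) vs C (period 2, group 14): the stated order contradicts the simple trend.
(C) P (period 3, group 15) vs Ca (period 4, group 2): the stated order agrees with the simple trend.
The exception is (B): Si's larger, more diffuse 3p orbitals accept an added electron slightly more readily than C's compact 2p.

(B)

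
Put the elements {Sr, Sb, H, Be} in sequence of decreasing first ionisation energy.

H is in period 1, group 1; Be is in period 2, group 2; Sr is in period 5, group 2; Sb is in period 5, group 15.
Removing the outermost electron gets harder across a period and easier down a group.
Neither a single period nor a single group — weigh both effects.
Sb > Sr: both are in period 5; the period trend gives Sb the larger value.
Be > Sb: the two effects oppose for this pair; the down-group effect wins (900 vs 831 kJ/mol).
H > Be: the two effects oppose for this pair; the down-group effect wins (1312 vs 900 kJ/mol).
Tabulated first ionization energy (kJ/mol): H 1312, Be 900, Sr 550, Sb 831.
So from highest to lowest: H > Be > Sb > Sr.

H > Be > Sb > Sr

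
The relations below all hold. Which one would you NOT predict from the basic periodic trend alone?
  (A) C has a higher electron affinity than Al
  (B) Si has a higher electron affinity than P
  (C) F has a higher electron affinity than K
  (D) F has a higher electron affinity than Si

(B)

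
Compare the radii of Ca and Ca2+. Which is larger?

Forming Ca2+ removes 2 electrons from Ca. Fewer electrons for the same nuclear charge means less shielding and a higher Z_eff on the remaining electrons, and for main-group metals the entire outer shell is lost.
A cation is smaller than its parent atom: Ca2+ < Ca.

Ca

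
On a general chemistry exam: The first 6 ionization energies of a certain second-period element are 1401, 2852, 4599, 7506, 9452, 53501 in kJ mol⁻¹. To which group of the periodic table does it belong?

Group 15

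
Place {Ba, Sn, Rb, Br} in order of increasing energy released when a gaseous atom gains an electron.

Ba < Rb < Sn < Br

Br is in period 4, group 17; Rb is in period 5, group 1; Sn is in period 5, group 14; Ba is in period 6, group 2.
EA tends to increase across a period and decrease down a group, though the pattern is less regular than for IE or radius.
Neither a single period nor a single group — weigh both effects.
Rb > Ba: the two effects oppose for this pair; the down-group effect wins (47 vs 14 kJ/mol).
Sn > Rb: Sn lies to the right of Rb in period 5, so the across-period effect alone puts Sn higher.
Br > Sn: relative to Sn, both the across-period and down-group shifts push Br's electron affinity up.
Tabulated electron affinity (kJ/mol): Br 325, Rb 47, Sn 107, Ba 14.
So from lowest to highest: Ba < Rb < Sn < Br.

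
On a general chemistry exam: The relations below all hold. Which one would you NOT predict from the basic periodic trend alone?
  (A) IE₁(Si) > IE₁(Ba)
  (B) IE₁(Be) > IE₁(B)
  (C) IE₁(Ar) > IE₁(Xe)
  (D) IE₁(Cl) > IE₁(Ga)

(B)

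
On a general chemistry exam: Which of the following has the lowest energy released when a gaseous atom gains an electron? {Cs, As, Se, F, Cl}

Cs

Adding an electron releases more energy for atoms nearer the top right (short of the noble gases).
Here both period and group differ, so the two effects have to be weighed against each other.
As > Cs: relative to Cs, both the across-period and down-group shifts push As's electron affinity up.
Se > As: Se lies to the right of As in period 4, so the across-period effect alone puts Se higher.
F > Se: relative to Se, both the across-period and down-group shifts push F's electron affinity up.
Cl > F: this pair runs against the simple trend — see the exception note.
Note the exception: Cl has a higher electron affinity than F, contrary to the simple trend — F's small 2p subshell makes the incoming electron feel strong e⁻–e⁻ repulsion, so Cl actually releases more energy on gaining an electron.
Tabulated electron affinity (kJ/mol): F 328, Cl 349, As 78, Se 195, Cs 46.
The lowest energy released when a gaseous atom gains an electron among these belongs to Cs.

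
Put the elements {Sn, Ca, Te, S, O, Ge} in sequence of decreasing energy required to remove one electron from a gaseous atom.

O, S, Te, Ge, Sn, Ca

O is in period 2, group 16; S is in period 3, group 16; Ca is in period 4, group 2; Ge is in period 4, group 14; Sn is in period 5, group 14; Te is in period 5, group 16.
IE₁ increases left→right with effective nuclear charge and decreases top→bottom as the valence shell moves farther out.
Neither a single period nor a single group — weigh both effects.
Sn > Ca: period and group pull opposite ways; the across-period shift dominates (709 vs 590 kJ/mol).
Ge > Sn: they share group 14; the group trend gives Ge the larger value.
Te > Ge: the two effects oppose for this pair; the across-period effect wins (869 vs 762 kJ/mol).
S > Te: they share group 16; the group trend gives S the larger value.
O > S: they share group 16; the group trend gives O the larger value.
Approximate values (kJ/mol): O 1314, S 1000, Ca 590, Ge 762, Sn 709, Te 869.
So from highest to lowest: O > S > Te > Ge > Sn > Ca.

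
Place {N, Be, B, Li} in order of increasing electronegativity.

Li, Be, B, N

Electronegativity increases across a period and decreases down a group, tracking effective nuclear charge and atomic size.
All lie in period 2, so electronegativity increases left to right.
So from lowest to highest: Li < Be < B < N.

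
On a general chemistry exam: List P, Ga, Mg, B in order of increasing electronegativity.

Mg, Ga, B, P

B is in period 2, group 13; Mg is in period 3, group 2; P is in period 3, group 15; Ga is in period 4, group 13.
EN rises left→right (higher Z_eff, smaller atoms) and falls top→bottom (larger, more shielded atoms).
Neither a single period nor a single group — weigh both effects.
Ga > Mg: the two effects oppose for this pair; the across-period effect wins (1.81 vs 1.31).
B > Ga: B sits above Ga in group 13, so the down-group effect alone puts B higher.
P > B: period and group pull opposite ways; the across-period shift dominates (2.19 vs 2.04).
Approximate values (Pauling): B 2.04, Mg 1.31, P 2.19, Ga 1.81.
So from lowest to highest: Mg < Ga < B < P.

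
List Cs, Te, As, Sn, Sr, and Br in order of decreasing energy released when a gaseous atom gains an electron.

Br, Te, Sn, As, Cs, Sr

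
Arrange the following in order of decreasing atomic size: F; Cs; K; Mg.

Cs > K > Mg > F

F is in period 2, group 17; Mg is in period 3, group 2; K is in period 4, group 1; Cs is in period 6, group 1.
Atomic radius shrinks across a period as nuclear charge pulls the same shell inward, and grows down a group as new shells are added.
Here both period and group differ, so the two effects have to be weighed against each other.
Mg > F: both effects reinforce here, so Mg is clearly the larger of the two.
K > Mg: relative to Mg, both the across-period and down-group shifts push K's atomic radius up.
Cs > K: they share group 1; the group trend gives Cs the larger value.
Tabulated atomic radius (pm): F 64, Mg 139, K 196, Cs 232.
So from largest to smallest: Cs > K > Mg > F.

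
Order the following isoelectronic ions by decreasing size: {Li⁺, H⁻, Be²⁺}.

H⁻ > Li⁺ > Be²⁺

All of these have 2 electrons, so size is governed by nuclear charge alone: the more protons, the stronger the pull on the same electron cloud, and the smaller the ion.
Nuclear charges: Be²⁺ (Z=4), Li⁺ (Z=3), H⁻ (Z=1).
Largest to smallest: H⁻ > Li⁺ > Be²⁺.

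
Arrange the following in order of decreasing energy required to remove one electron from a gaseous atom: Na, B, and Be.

Removing the outermost electron gets harder across a period and easier down a group.
These span different periods and groups, so the two trends combine.
B > Na: relative to Na, both the across-period and down-group shifts push B's first ionization energy up.
Be > B: this pair runs against the simple trend — see the exception note.
Note the exception: Be has a higher first ionization energy than B, contrary to the simple trend — removing B's lone 2p electron is easier than breaking Be's filled 2s².
For reference (kJ/mol): Be 900, B 801, Na 496.
So from highest to lowest: Be > B > Na.

Be, B, Na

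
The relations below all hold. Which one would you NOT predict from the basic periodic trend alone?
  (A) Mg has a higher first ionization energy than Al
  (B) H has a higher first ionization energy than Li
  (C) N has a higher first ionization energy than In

The general trend: first ionization energy increases across a period and decreases down a group.
(A) Mg (period 3, group 2) vs Al (period 3, group 13): the stated order contradicts the simple trend.
(B) H (period 1, group 1) vs Li (period 2, group 1): the stated order agrees with the simple trend.
(C) N (period 2, group 15) vs In (period 5, group 13): the stated order agrees with the simple trend.
The exception is (A): Al's single 3p electron is easier to remove than one from Mg's filled 3s².

(A)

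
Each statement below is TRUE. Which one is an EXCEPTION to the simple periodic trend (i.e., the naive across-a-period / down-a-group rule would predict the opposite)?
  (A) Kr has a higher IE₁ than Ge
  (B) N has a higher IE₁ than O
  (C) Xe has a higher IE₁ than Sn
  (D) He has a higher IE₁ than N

The general trend: IE₁ increases across a period and decreases down a group.
(A) Kr (period 4, group 18) vs Ge (period 4, group 14): the stated order agrees with the simple trend.
(B) N (period 2, group 15) vs O (period 2, group 16): the stated order contradicts the simple trend.
(C) Xe (period 5, group 18) vs Sn (period 5, group 14): the stated order agrees with the simple trend.
(D) He (period 1, group 18) vs N (period 2, group 15): the stated order agrees with the simple trend.
The exception is (B): pairing an electron in O's 2p⁴ costs repulsion energy, so O ionizes more easily than half-filled N (2p³).

(B)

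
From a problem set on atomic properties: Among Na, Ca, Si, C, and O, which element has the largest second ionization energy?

The second ionization energy removes an electron from the +1 ion. For each element: Na⁺ is the bare [Ne] core; Ca⁺ still has 1 valence electron; Si⁺ still has 3 valence electrons; C⁺ still has 3 valence electrons; O⁺ still has 5 valence electrons.
Pulling an electron out of a noble-gas core costs far more than removing a remaining valence electron, so Na sits at the high end of IE_2.
Valence configurations: Ca⁺ [Ar]4s¹, Si⁺ [Ne]3s²3p¹, C⁺ [He]2s²2p¹, O⁺ [He]2s²2p³.
Approximate IE_2 values (kJ/mol): Na 4562, Ca 1145, Si 1577, C 2353, O 3388.
Putting it together, IE_2: Ca < Si < C < O < Na.

Na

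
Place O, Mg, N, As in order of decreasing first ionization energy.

IE₁ increases left→right with effective nuclear charge and decreases top→bottom as the valence shell moves farther out.
Neither a single period nor a single group — weigh both effects.
As > Mg: period and group pull opposite ways; the across-period shift dominates (947 vs 738 kJ/mol).
O > As: both effects reinforce here, so O is clearly the higher of the two.
N > O: this pair runs against the simple trend — see the exception note.
Note the exception: N has a higher first ionization energy than O, contrary to the simple trend — pairing an electron in O's 2p⁴ costs repulsion energy, so O ionizes more easily than half-filled N (2p³).
Tabulated first ionization energy (kJ/mol): N 1402, O 1314, Mg 738, As 947.
So from highest to lowest: N > O > As > Mg.

N, O, As, Mg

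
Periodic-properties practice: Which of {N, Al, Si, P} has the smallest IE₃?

Al

After 2 electrons have been removed, what remains? N²⁺ still has 3 valence electrons; Al²⁺ still has 1 valence electron; Si²⁺ still has 2 valence electrons; P²⁺ still has 3 valence electrons.
All are still removing valence electrons, so compare the +2 ions as you would atoms: IE_3 generally rises across a period (higher Z_eff) and falls down a group (larger shell), subject to the usual subshell exceptions.
Valence configurations: N²⁺ [He]2s²2p¹, Al²⁺ [Ne]3s¹, Si²⁺ [Ne]3s², P²⁺ [Ne]3s²3p¹.
P²⁺ loses a lone 3p electron whereas Si²⁺ must break into a filled 3s² pair, so IE_3(Si) > IE_3(P) even though P has the higher nuclear charge.
The numbers (kJ/mol): N 4578, Al 2745, Si 3232, P 2914.
Hence IE_3: Al < P < Si < N.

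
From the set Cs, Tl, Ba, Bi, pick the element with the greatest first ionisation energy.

Bi

Across a period the outer electron is held more tightly (higher IE₁); down a group it sits in a higher shell, more shielded, and comes off more easily.
All lie in period 6, so first ionization energy increases left to right.
The greatest first ionisation energy among these belongs to Bi.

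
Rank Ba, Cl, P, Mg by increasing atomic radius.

Cl < P < Mg < Ba

Mg is in period 3, group 2; P is in period 3, group 15; Cl is in period 3, group 17; Ba is in period 6, group 2.
Atomic radius shrinks across a period as nuclear charge pulls the same shell inward, and grows down a group as new shells are added.
Neither a single period nor a single group — weigh both effects.
P > Cl: both are in period 3; the period trend gives P the larger value.
Mg > P: both are in period 3; the period trend gives Mg the larger value.
Ba > Mg: Ba sits below Mg in group 2, so the down-group effect alone puts Ba larger.
Tabulated atomic radius (pm): Mg 139, P 111, Cl 99, Ba 196.
So from smallest to largest: Cl < P < Mg < Ba.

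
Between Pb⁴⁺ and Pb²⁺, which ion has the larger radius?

Both ions have Z = 82 protons, but Pb⁴⁺ has lost more electrons, so its remaining electrons feel a larger effective nuclear charge per electron and are pulled in more tightly.
Higher positive charge → smaller ion, so Pb²⁺ > Pb⁴⁺.

Pb²⁺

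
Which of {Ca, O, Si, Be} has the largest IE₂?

Consider each +1 ion: Ca⁺ still has 1 valence electron; O⁺ still has 5 valence electrons; Si⁺ still has 3 valence electrons; Be⁺ still has 1 valence electron.
All are still removing valence electrons, so compare the +1 ions as you would atoms: IE_2 generally rises across a period (higher Z_eff) and falls down a group (larger shell), subject to the usual subshell exceptions.
Valence configurations: Ca⁺ [Ar]4s¹, O⁺ [He]2s²2p³, Si⁺ [Ne]3s²3p¹, Be⁺ [He]2s¹.
Approximate IE_2 values (kJ/mol): Ca 1145, O 3388, Si 1577, Be 1757.
Hence IE_2: Ca < Si < Be < O.

O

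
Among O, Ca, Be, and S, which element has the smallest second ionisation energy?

Ca

IE_2 is the cost of taking one more electron from the +1 cation: O⁺ still has 5 valence electrons; Ca⁺ still has 1 valence electron; Be⁺ still has 1 valence electron; S⁺ still has 5 valence electrons.
All are still removing valence electrons, so compare the +1 ions as you would atoms: IE_2 generally rises across a period (higher Z_eff) and falls down a group (larger shell), subject to the usual subshell exceptions.
Valence configurations: O⁺ [He]2s²2p³, Ca⁺ [Ar]4s¹, Be⁺ [He]2s¹, S⁺ [Ne]3s²3p³.
The numbers (kJ/mol): O 3388, Ca 1145, Be 1757, S 2252.
So the second ionization energies run Ca < Be < S < O.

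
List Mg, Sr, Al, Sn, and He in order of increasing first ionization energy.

Sr < Al < Sn < Mg < He

Across a period the outer electron is held more tightly (higher IE₁); down a group it sits in a higher shell, more shielded, and comes off more easily.
Neither a single period nor a single group — weigh both effects.
Al > Sr: both effects reinforce here, so Al is clearly the higher of the two.
Sn > Al: the two effects oppose for this pair; the across-period effect wins (709 vs 578 kJ/mol).
Mg > Sn: the two effects oppose for this pair; the down-group effect wins (738 vs 709 kJ/mol).
He > Mg: relative to Mg, both the across-period and down-group shifts push He's first ionization energy up.
Note the exception: Mg has a higher first ionization energy than Al, contrary to the simple trend — Al's single 3p electron is easier to remove than one from Mg's filled 3s².
For reference (kJ/mol): He 2372, Mg 738, Al 578, Sr 550, Sn 709.
So from lowest to highest: Sr < Al < Sn < Mg < He.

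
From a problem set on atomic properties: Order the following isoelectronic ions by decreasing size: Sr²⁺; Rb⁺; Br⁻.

Br⁻ > Rb⁺ > Sr²⁺

All of these have 36 electrons, so size is governed by nuclear charge alone: the more protons, the stronger the pull on the same electron cloud, and the smaller the ion.
Nuclear charges: Sr²⁺ (Z=38), Rb⁺ (Z=37), Br⁻ (Z=35).
Largest to smallest: Br⁻ > Rb⁺ > Sr²⁺.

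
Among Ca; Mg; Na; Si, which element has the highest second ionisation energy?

Na

The second ionization energy removes an electron from the +1 ion. For each element: Ca⁺ still has 1 valence electron; Mg⁺ still has 1 valence electron; Na⁺ is the bare [Ne] core; Si⁺ still has 3 valence electrons.
Breaking into a closed-shell core is much more expensive than removing a leftover valence electron — Na has the largest IE_2 here.
Valence configurations: Ca⁺ [Ar]4s¹, Mg⁺ [Ne]3s¹, Si⁺ [Ne]3s²3p¹.
Tabulated IE_2 (kJ/mol): Ca 1145, Mg 1451, Na 4562, Si 1577.
Overall IE_2 order: Ca < Mg < Si < Na.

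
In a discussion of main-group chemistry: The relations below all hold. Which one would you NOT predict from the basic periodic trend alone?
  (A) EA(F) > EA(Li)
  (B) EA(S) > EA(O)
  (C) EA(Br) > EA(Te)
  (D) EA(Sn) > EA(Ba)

(B)

The general trend: electron affinity increases across a period and decreases down a group.
(A) F (period 2, group 17) vs Li (period 2, group 1): the stated order agrees with the simple trend.
(B) S (period 3, group 16) vs O (period 2, group 16): the stated order contradicts the simple trend.
(C) Br (period 4, group 17) vs Te (period 5, group 16): the stated order agrees with the simple trend.
(D) Sn (period 5, group 14) vs Ba (period 6, group 2): the stated order agrees with the simple trend.
The exception is (B): the compact 2p subshell of O repels the added electron more than S's larger 3p does.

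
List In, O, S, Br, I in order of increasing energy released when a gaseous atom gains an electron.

O is in period 2, group 16; S is in period 3, group 16; Br is in period 4, group 17; In is in period 5, group 13; I is in period 5, group 17.
Adding an electron releases more energy for atoms nearer the top right (short of the noble gases).
Here both period and group differ, so the two effects have to be weighed against each other.
O > In: both effects reinforce here, so O is clearly the higher of the two.
S > O: this pair runs against the simple trend — see the exception note.
I > S: period and group pull opposite ways; the across-period shift dominates (295 vs 200 kJ/mol).
Br > I: Br sits above I in group 17, so the down-group effect alone puts Br higher.
Note the exception: S has a higher electron affinity than O, contrary to the simple trend — the compact 2p subshell of O repels the added electron more than S's larger 3p does.
For reference (kJ/mol): O 141, S 200, Br 325, In 29, I 295.
So from lowest to highest: In < O < S < I < Br.

In < O < S < I < Br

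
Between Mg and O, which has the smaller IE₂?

IE_2 is the cost of taking one more electron from the +1 cation: Mg⁺ still has 1 valence electron; O⁺ still has 5 valence electrons.
All are still removing valence electrons, so compare the +1 ions as you would atoms: IE_2 generally rises across a period (higher Z_eff) and falls down a group (larger shell), subject to the usual subshell exceptions.
Valence configurations: Mg⁺ [Ne]3s¹, O⁺ [He]2s²2p³.
The numbers (kJ/mol): Mg 1451, O 3388.
Putting it together, IE_2: Mg < O.

Mg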